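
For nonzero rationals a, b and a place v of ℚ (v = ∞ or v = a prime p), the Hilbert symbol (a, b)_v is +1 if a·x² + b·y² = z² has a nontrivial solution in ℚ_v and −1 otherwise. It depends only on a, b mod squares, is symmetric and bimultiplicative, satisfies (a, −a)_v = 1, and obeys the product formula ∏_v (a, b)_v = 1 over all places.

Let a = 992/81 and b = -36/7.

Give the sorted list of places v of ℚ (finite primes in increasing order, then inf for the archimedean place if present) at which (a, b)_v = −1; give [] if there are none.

Mod squares: a ≡ 62, b ≡ -7. Check v ∈ {∞, 2, 3, 7, 31}.
v=2: v_2(a)=5, v_2(b)=2; units ≡ 7, 1 (mod 8); ε·ε+αω+βω = 1·0+5·0+2·0 ≡ 0  ⇒  (a,b)_2 = +1.
v=31: a=31^1·(≡18), b=31^0·(≡17) mod 31; (18|31)=+1, (17|31)=-1; (−1)^{1·0·15}·(+1)^0·(-1)^1 = -1.
v=3: a=3^-4·(≡2), b=3^2·(≡2) mod 3; (2|3)=-1, (2|3)=-1; (−1)^{-4·2·1}·(-1)^2·(-1)^-4 = +1.
v=∞: 62 > 0 and -7 < 0  ⇒  (a,b)_∞ = +1.
v=7: a=7^0·(≡3), b=7^-1·(≡6) mod 7; (3|7)=-1, (6|7)=-1; (−1)^{0·-1·3}·(-1)^-1·(-1)^0 = -1.
|Ram(62, -7)| = 2, even; anisotropic at {7, 31}.

[7, 31]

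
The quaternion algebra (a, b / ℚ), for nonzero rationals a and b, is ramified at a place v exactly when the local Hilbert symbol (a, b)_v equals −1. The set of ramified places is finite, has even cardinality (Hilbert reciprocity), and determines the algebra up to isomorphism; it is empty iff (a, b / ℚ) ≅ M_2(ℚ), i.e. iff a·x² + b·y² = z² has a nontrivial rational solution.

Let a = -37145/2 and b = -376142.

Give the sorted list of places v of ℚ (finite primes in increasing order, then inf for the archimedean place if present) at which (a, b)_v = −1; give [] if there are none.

Mod squares: a ≡ -74290, b ≡ -376142. Check v ∈ {∞, 2, 5, 13, 17, 19, 23, 37}.
v=37: a=37^0·(≡20), b=37^1·(≡9) mod 37; (20|37)=-1, (9|37)=+1; (−1)^{0·1·18}·(-1)^1·(+1)^0 = -1.
v=5: a=5^1·(≡3), b=5^0·(≡3) mod 5; (3|5)=-1, (3|5)=-1; (−1)^{1·0·2}·(-1)^0·(-1)^1 = -1.
v=13: a=13^0·(≡11), b=13^1·(≡4) mod 13; (11|13)=-1, (4|13)=+1; (−1)^{0·1·6}·(-1)^1·(+1)^0 = -1.
v=23: a=23^1·(≡9), b=23^1·(≡22) mod 23; (9|23)=+1, (22|23)=-1; (−1)^{1·1·11}·(+1)^1·(-1)^1 = +1.
v=17: a=17^1·(≡4), b=17^1·(≡8) mod 17; (4|17)=+1, (8|17)=+1; (−1)^{1·1·8}·(+1)^1·(+1)^1 = +1.
v=2: v_2(a)=-1, v_2(b)=1; units ≡ 7, 1 (mod 8); ε·ε+αω+βω = 1·0+-1·0+1·0 ≡ 0  ⇒  (a,b)_2 = +1.
v=19: a=19^1·(≡1), b=19^0·(≡1) mod 19; (1|19)=+1, (1|19)=+1; (−1)^{1·0·9}·(+1)^0·(+1)^1 = +1.
v=∞: -74290 < 0 and -376142 < 0  ⇒  (a,b)_∞ = -1.
(-74290, -376142 / ℚ) ramifies at {5, 13, 37, ∞}: a division algebra.

[5, 13, 37, inf]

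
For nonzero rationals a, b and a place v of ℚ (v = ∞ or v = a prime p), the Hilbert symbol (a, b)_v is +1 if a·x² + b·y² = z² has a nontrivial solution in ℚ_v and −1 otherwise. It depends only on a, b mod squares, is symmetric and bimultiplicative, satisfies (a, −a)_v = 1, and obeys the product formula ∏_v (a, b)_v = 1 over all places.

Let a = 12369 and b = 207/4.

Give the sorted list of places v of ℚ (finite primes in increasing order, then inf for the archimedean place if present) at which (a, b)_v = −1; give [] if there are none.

(a, b) ≡ (12369, 23) mod (ℚ^×)²; places V = {2, 3, 7, 19, 23, 31, ∞}.
(a,b)_3: α=1, u≡1; β=2, v≡2 (mod 3); (1|3)=+1, (2|3)=-1; sign (−1)^0·+1^2·-1^1 = -1.
(a,b)_2: α=0, β=-2; u≡1, v≡7 (mod 8); ε(u)ε(v)=0·1, αω(v)=0·0, βω(u)=-2·0; sum ≡ 0  ⇒  +1.
(a,b)_31: α=1, u≡27; β=0, v≡13 (mod 31); (27|31)=-1, (13|31)=-1; sign (−1)^0·-1^0·-1^1 = -1.
(a,b)_23: α=0, u≡18; β=1, v≡8 (mod 23); (18|23)=+1, (8|23)=+1; sign (−1)^0·+1^1·+1^0 = +1.
(a,b)_∞: sgn(12369)=+, sgn(23)=+, so +1.
(a,b)_7: α=1, u≡3; β=0, v≡1 (mod 7); (3|7)=-1, (1|7)=+1; sign (−1)^0·-1^0·+1^1 = +1.
(a,b)_19: α=1, u≡5; β=0, v≡9 (mod 19); (5|19)=+1, (9|19)=+1; sign (−1)^0·+1^0·+1^1 = +1.
|Ram(12369, 23)| = 2, even; anisotropic at {3, 31}.

[3, 31]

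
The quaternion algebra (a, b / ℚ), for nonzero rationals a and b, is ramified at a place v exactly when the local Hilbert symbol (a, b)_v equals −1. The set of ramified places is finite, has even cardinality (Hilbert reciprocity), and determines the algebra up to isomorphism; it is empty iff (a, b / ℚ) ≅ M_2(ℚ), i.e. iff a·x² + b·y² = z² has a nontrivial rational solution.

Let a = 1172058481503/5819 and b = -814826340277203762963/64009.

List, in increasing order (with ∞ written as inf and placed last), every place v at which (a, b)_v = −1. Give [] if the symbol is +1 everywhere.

[3, 11, 17, 29]

(a, b) ≡ (3530373, -3) mod (ℚ^×)²; places V = {2, 3, 7, 11, 13, 17, 23, 29, 31, ∞}.
(a,b)_3: α=3, u≡2; β=5, v≡2 (mod 3); (2|3)=-1, (2|3)=-1; sign (−1)^1·-1^5·-1^3 = -1.
(a,b)_23: α=-2, u≡15; β=-2, v≡10 (mod 23); (15|23)=-1, (10|23)=-1; sign (−1)^0·-1^-2·-1^-2 = +1.
(a,b)_31: α=1, u≡10; β=0, v≡7 (mod 31); (10|31)=+1, (7|31)=+1; sign (−1)^0·+1^0·+1^1 = +1.
(a,b)_13: α=2, u≡11; β=2, v≡10 (mod 13); (11|13)=-1, (10|13)=+1; sign (−1)^0·-1^2·+1^2 = +1.
(a,b)_2: α=0, β=0; u≡5, v≡5 (mod 8); ε(u)ε(v)=0·0, αω(v)=0·1, βω(u)=0·1; sum ≡ 0  ⇒  +1.
(a,b)_7: α=5, u≡6; β=10, v≡1 (mod 7); (6|7)=-1, (1|7)=+1; sign (−1)^0·-1^10·+1^5 = +1.
(a,b)_17: α=1, u≡10; β=4, v≡3 (mod 17); (10|17)=-1, (3|17)=-1; sign (−1)^0·-1^4·-1^1 = -1.
(a,b)_∞: sgn(3530373)=+, sgn(-3)=−, so +1.
(a,b)_11: α=-1, u≡8; β=-2, v≡7 (mod 11); (8|11)=-1, (7|11)=-1; sign (−1)^0·-1^-2·-1^-1 = -1.
(a,b)_29: α=1, u≡7; β=2, v≡17 (mod 29); (7|29)=+1, (17|29)=-1; sign (−1)^0·+1^2·-1^1 = -1.
Ram(3530373, -3) = {3, 11, 17, 29}; no ℚ_3-point on the conic.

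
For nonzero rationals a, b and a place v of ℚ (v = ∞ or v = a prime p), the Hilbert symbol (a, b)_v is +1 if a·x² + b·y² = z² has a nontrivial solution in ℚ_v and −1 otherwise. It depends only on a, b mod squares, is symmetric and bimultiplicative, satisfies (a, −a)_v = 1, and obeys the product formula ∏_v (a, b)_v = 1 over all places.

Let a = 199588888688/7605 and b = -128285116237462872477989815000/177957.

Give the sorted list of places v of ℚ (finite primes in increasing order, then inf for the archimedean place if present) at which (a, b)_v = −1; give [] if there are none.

[2, 5, 7, 41]

(a, b) ≡ (597835, -4395118) mod (ℚ^×)²; places V = {2, 3, 5, 7, 11, 13, 17, 19, 29, 31, 41, ∞}.
(a,b)_13: α=-2, u≡12; β=-3, v≡6 (mod 13); (12|13)=+1, (6|13)=-1; sign (−1)^0·+1^-3·-1^-2 = +1.
(a,b)_41: α=0, u≡15; β=1, v≡34 (mod 41); (15|41)=-1, (34|41)=-1; sign (−1)^0·-1^1·-1^0 = -1.
(a,b)_5: α=-1, u≡3; β=4, v≡3 (mod 5); (3|5)=-1, (3|5)=-1; sign (−1)^0·-1^4·-1^-1 = -1.
(a,b)_3: α=-2, u≡1; β=-4, v≡2 (mod 3); (1|3)=+1, (2|3)=-1; sign (−1)^0·+1^-4·-1^-2 = +1.
(a,b)_31: α=1, u≡6; β=3, v≡10 (mod 31); (6|31)=-1, (10|31)=+1; sign (−1)^1·-1^3·+1^1 = +1.
(a,b)_2: α=4, β=3; u≡3, v≡1 (mod 8); ε(u)ε(v)=1·0, αω(v)=4·0, βω(u)=3·1; sum ≡ 1  ⇒  -1.
(a,b)_∞: sgn(597835)=+, sgn(-4395118)=−, so +1.
(a,b)_11: α=0, u≡6; β=2, v≡4 (mod 11); (6|11)=-1, (4|11)=+1; sign (−1)^0·-1^2·+1^0 = +1.
(a,b)_29: α=1, u≡13; β=4, v≡13 (mod 29); (13|29)=+1, (13|29)=+1; sign (−1)^0·+1^4·+1^1 = +1.
(a,b)_7: α=1, u≡3; β=3, v≡6 (mod 7); (3|7)=-1, (6|7)=-1; sign (−1)^1·-1^3·-1^1 = -1.
(a,b)_19: α=3, u≡17; β=5, v≡10 (mod 19); (17|19)=+1, (10|19)=-1; sign (−1)^1·+1^5·-1^3 = +1.
(a,b)_17: α=2, u≡13; β=2, v≡5 (mod 17); (13|17)=+1, (5|17)=-1; sign (−1)^0·+1^2·-1^2 = +1.
(597835, -4395118 / ℚ) ramifies at {2, 5, 7, 41}: a division algebra.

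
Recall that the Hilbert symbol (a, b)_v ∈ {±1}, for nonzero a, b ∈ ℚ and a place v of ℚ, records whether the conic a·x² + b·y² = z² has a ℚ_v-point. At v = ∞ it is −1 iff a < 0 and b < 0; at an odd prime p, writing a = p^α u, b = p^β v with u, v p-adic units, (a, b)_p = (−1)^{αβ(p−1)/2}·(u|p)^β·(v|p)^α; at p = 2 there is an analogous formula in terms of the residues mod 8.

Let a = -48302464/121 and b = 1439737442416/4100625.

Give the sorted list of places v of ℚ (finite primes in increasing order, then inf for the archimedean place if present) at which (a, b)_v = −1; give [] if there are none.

Mod squares: a ≡ -754726, b ≡ 10866271. Check v ∈ {∞, 2, 3, 5, 7, 11, 13, 19, 29, 31, 37, 41, 47}.
v=31: a=31^1·(≡28), b=31^0·(≡21) mod 31; (28|31)=+1, (21|31)=-1; (−1)^{1·0·15}·(+1)^0·(-1)^1 = -1.
v=5: a=5^0·(≡1), b=5^-4·(≡1) mod 5; (1|5)=+1, (1|5)=+1; (−1)^{0·-4·2}·(+1)^-4·(+1)^0 = +1.
v=47: a=47^1·(≡24), b=47^0·(≡14) mod 47; (24|47)=+1, (14|47)=+1; (−1)^{1·0·23}·(+1)^0·(+1)^1 = +1.
v=∞: -754726 < 0 and 10866271 > 0  ⇒  (a,b)_∞ = +1.
v=41: a=41^0·(≡18), b=41^1·(≡38) mod 41; (18|41)=+1, (38|41)=-1; (−1)^{0·1·20}·(+1)^1·(-1)^0 = +1.
v=37: a=37^1·(≡11), b=37^1·(≡8) mod 37; (11|37)=+1, (8|37)=-1; (−1)^{1·1·18}·(+1)^1·(-1)^1 = -1.
v=13: a=13^0·(≡6), b=13^3·(≡7) mod 13; (6|13)=-1, (7|13)=-1; (−1)^{0·3·6}·(-1)^3·(-1)^0 = -1.
v=11: a=11^-2·(≡10), b=11^0·(≡9) mod 11; (10|11)=-1, (9|11)=+1; (−1)^{-2·0·5}·(-1)^0·(+1)^-2 = +1.
v=7: a=7^1·(≡5), b=7^2·(≡5) mod 7; (5|7)=-1, (5|7)=-1; (−1)^{1·2·3}·(-1)^2·(-1)^1 = -1.
v=19: a=19^0·(≡11), b=19^1·(≡17) mod 19; (11|19)=+1, (17|19)=+1; (−1)^{0·1·9}·(+1)^1·(+1)^0 = +1.
v=29: a=29^0·(≡22), b=29^1·(≡2) mod 29; (22|29)=+1, (2|29)=-1; (−1)^{0·1·14}·(+1)^1·(-1)^0 = +1.
v=3: a=3^0·(≡2), b=3^-8·(≡1) mod 3; (2|3)=-1, (1|3)=+1; (−1)^{0·-8·1}·(-1)^-8·(+1)^0 = +1.
v=2: v_2(a)=7, v_2(b)=4; units ≡ 5, 7 (mod 8); ε·ε+αω+βω = 0·1+7·0+4·1 ≡ 0  ⇒  (a,b)_2 = +1.
Ram(-754726, 10866271) = {7, 13, 31, 37}; no ℚ_7-point on the conic.

[7, 13, 31, 37]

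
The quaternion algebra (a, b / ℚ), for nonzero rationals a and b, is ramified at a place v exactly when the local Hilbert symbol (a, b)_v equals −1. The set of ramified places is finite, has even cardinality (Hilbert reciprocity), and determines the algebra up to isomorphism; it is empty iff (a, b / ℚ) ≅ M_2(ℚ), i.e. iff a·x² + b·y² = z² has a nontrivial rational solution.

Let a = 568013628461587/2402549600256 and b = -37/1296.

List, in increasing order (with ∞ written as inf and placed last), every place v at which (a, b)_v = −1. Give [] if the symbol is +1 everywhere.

Mod squares: a ≡ 11803, b ≡ -37. Check v ∈ {∞, 2, 3, 7, 11, 13, 23, 29, 37}.
v=37: a=37^3·(≡6), b=37^1·(≡36) mod 37; (6|37)=-1, (36|37)=+1; (−1)^{3·1·18}·(-1)^1·(+1)^3 = -1.
v=11: a=11^5·(≡8), b=11^0·(≡2) mod 11; (8|11)=-1, (2|11)=-1; (−1)^{5·0·5}·(-1)^0·(-1)^5 = -1.
v=2: v_2(a)=-12, v_2(b)=-4; units ≡ 3, 3 (mod 8); ε·ε+αω+βω = 1·1+-12·1+-4·1 ≡ 1  ⇒  (a,b)_2 = -1.
v=29: a=29^1·(≡22), b=29^0·(≡17) mod 29; (22|29)=+1, (17|29)=-1; (−1)^{1·0·14}·(+1)^0·(-1)^1 = -1.
v=13: a=13^-2·(≡3), b=13^0·(≡6) mod 13; (3|13)=+1, (6|13)=-1; (−1)^{-2·0·6}·(+1)^0·(-1)^-2 = +1.
v=7: a=7^4·(≡2), b=7^0·(≡5) mod 7; (2|7)=+1, (5|7)=-1; (−1)^{4·0·3}·(+1)^0·(-1)^4 = +1.
v=23: a=23^-2·(≡1), b=23^0·(≡4) mod 23; (1|23)=+1, (4|23)=+1; (−1)^{-2·0·11}·(+1)^0·(+1)^-2 = +1.
v=∞: 11803 > 0 and -37 < 0  ⇒  (a,b)_∞ = +1.
v=3: a=3^-8·(≡1), b=3^-4·(≡2) mod 3; (1|3)=+1, (2|3)=-1; (−1)^{-8·-4·1}·(+1)^-4·(-1)^-8 = +1.
(11803, -37 / ℚ) ramifies at {2, 11, 29, 37}: a division algebra.

[2, 11, 29, 37]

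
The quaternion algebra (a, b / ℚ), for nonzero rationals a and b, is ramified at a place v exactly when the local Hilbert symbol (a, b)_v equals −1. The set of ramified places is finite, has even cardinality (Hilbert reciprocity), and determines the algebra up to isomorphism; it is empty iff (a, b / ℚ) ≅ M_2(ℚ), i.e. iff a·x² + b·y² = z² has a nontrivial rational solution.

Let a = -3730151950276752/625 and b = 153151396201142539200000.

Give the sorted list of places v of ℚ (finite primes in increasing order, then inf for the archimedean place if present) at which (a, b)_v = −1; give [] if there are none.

[2, 3, 5, 11]

(a, b) ≡ (-211497, 1430) mod (ℚ^×)²; places V = {2, 3, 5, 7, 11, 13, 17, 29, 31, ∞}.
(a,b)_29: α=1, u≡8; β=2, v≡4 (mod 29); (8|29)=-1, (4|29)=+1; sign (−1)^0·-1^2·+1^1 = +1.
(a,b)_11: α=1, u≡5; β=1, v≡5 (mod 11); (5|11)=+1, (5|11)=+1; sign (−1)^1·+1^1·+1^1 = -1.
(a,b)_∞: sgn(-211497)=−, sgn(1430)=+, so +1.
(a,b)_17: α=3, u≡3; β=4, v≡9 (mod 17); (3|17)=-1, (9|17)=+1; sign (−1)^0·-1^4·+1^3 = +1.
(a,b)_2: α=4, β=9; u≡7, v≡3 (mod 8); ε(u)ε(v)=1·1, αω(v)=4·1, βω(u)=9·0; sum ≡ 1  ⇒  -1.
(a,b)_13: α=1, u≡8; β=1, v≡8 (mod 13); (8|13)=-1, (8|13)=-1; sign (−1)^0·-1^1·-1^1 = +1.
(a,b)_3: α=5, u≡1; β=4, v≡2 (mod 3); (1|3)=+1, (2|3)=-1; sign (−1)^0·+1^4·-1^5 = -1.
(a,b)_31: α=2, u≡16; β=0, v≡7 (mod 31); (16|31)=+1, (7|31)=+1; sign (−1)^0·+1^0·+1^2 = +1.
(a,b)_7: α=2, u≡2; β=6, v≡4 (mod 7); (2|7)=+1, (4|7)=+1; sign (−1)^0·+1^6·+1^2 = +1.
(a,b)_5: α=-4, u≡3; β=5, v≡4 (mod 5); (3|5)=-1, (4|5)=+1; sign (−1)^0·-1^5·+1^-4 = -1.
(-211497, 1430 / ℚ) ramifies at {2, 3, 5, 11}: a division algebra.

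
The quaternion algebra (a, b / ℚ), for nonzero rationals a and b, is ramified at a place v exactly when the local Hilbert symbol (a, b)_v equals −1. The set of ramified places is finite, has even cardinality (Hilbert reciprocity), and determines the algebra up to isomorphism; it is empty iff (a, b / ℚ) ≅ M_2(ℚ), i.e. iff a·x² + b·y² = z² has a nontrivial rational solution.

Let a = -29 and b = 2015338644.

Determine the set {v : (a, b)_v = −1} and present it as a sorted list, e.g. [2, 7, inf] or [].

[17, 37]

(a, b) ≡ (-29, 6220181) mod (ℚ^×)²; places V = {2, 3, 11, 17, 29, 31, 37, ∞}.
(a,b)_3: α=0, u≡1; β=4, v≡2 (mod 3); (1|3)=+1, (2|3)=-1; sign (−1)^0·+1^4·-1^0 = +1.
(a,b)_29: α=1, u≡28; β=1, v≡25 (mod 29); (28|29)=+1, (25|29)=+1; sign (−1)^0·+1^1·+1^1 = +1.
(a,b)_2: α=0, β=2; u≡3, v≡5 (mod 8); ε(u)ε(v)=1·0, αω(v)=0·1, βω(u)=2·1; sum ≡ 0  ⇒  +1.
(a,b)_17: α=0, u≡5; β=1, v≡2 (mod 17); (5|17)=-1, (2|17)=+1; sign (−1)^0·-1^1·+1^0 = -1.
(a,b)_31: α=0, u≡2; β=1, v≡18 (mod 31); (2|31)=+1, (18|31)=+1; sign (−1)^0·+1^1·+1^0 = +1.
(a,b)_37: α=0, u≡8; β=1, v≡24 (mod 37); (8|37)=-1, (24|37)=-1; sign (−1)^0·-1^1·-1^0 = -1.
(a,b)_11: α=0, u≡4; β=1, v≡3 (mod 11); (4|11)=+1, (3|11)=+1; sign (−1)^0·+1^1·+1^0 = +1.
(a,b)_∞: sgn(-29)=−, sgn(6220181)=+, so +1.
(-29, 6220181 / ℚ) ramifies at {17, 37}: a division algebra.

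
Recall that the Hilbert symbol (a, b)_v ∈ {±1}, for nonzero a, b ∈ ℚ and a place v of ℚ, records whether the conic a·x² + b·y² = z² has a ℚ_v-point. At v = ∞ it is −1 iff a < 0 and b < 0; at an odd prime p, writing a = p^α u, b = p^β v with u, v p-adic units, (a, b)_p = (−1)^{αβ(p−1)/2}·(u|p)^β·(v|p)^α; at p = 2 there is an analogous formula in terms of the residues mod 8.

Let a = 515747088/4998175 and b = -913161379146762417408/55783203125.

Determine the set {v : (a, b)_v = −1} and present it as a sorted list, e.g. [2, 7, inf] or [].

[2, 31]

Mod squares: a ≡ 119, b ≡ -28985. Check v ∈ {∞, 2, 3, 5, 7, 11, 13, 17, 31}.
v=17: a=17^3·(≡7), b=17^9·(≡6) mod 17; (7|17)=-1, (6|17)=-1; (−1)^{3·9·8}·(-1)^9·(-1)^3 = +1.
v=7: a=7^-1·(≡6), b=7^0·(≡2) mod 7; (6|7)=-1, (2|7)=+1; (−1)^{-1·0·3}·(-1)^0·(+1)^-1 = +1.
v=∞: 119 > 0 and -28985 < 0  ⇒  (a,b)_∞ = +1.
v=2: v_2(a)=4, v_2(b)=8; units ≡ 7, 7 (mod 8); ε·ε+αω+βω = 1·1+4·0+8·0 ≡ 1  ⇒  (a,b)_2 = -1.
v=31: a=31^0·(≡24), b=31^1·(≡3) mod 31; (24|31)=-1, (3|31)=-1; (−1)^{0·1·15}·(-1)^1·(-1)^0 = -1.
v=11: a=11^0·(≡9), b=11^3·(≡3) mod 11; (9|11)=+1, (3|11)=+1; (−1)^{0·3·5}·(+1)^3·(+1)^0 = +1.
v=5: a=5^-2·(≡4), b=5^-9·(≡2) mod 5; (4|5)=+1, (2|5)=-1; (−1)^{-2·-9·2}·(+1)^-9·(-1)^-2 = +1.
v=3: a=3^8·(≡2), b=3^6·(≡1) mod 3; (2|3)=-1, (1|3)=+1; (−1)^{8·6·1}·(-1)^6·(+1)^8 = +1.
v=13: a=13^-4·(≡2), b=13^-4·(≡6) mod 13; (2|13)=-1, (6|13)=-1; (−1)^{-4·-4·6}·(-1)^-4·(-1)^-4 = +1.
|Ram(119, -28985)| = 2, even; anisotropic at {2, 31}.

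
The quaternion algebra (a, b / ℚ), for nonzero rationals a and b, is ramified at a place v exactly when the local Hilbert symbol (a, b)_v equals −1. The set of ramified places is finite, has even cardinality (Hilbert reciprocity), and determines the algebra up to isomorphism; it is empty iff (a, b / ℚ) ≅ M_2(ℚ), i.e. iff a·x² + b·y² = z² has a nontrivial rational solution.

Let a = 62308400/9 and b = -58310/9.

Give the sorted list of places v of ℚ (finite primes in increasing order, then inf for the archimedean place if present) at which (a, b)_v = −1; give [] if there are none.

[2, 17]

(a, b) ≡ (11, -1190) mod (ℚ^×)²; places V = {2, 3, 5, 7, 11, 17, ∞}.
(a,b)_2: α=4, β=1; u≡3, v≡5 (mod 8); ε(u)ε(v)=1·0, αω(v)=4·1, βω(u)=1·1; sum ≡ 1  ⇒  -1.
(a,b)_5: α=2, u≡4; β=1, v≡2 (mod 5); (4|5)=+1, (2|5)=-1; sign (−1)^0·+1^1·-1^2 = +1.
(a,b)_11: α=1, u≡3; β=0, v≡5 (mod 11); (3|11)=+1, (5|11)=+1; sign (−1)^0·+1^0·+1^1 = +1.
(a,b)_∞: sgn(11)=+, sgn(-1190)=−, so +1.
(a,b)_3: α=-2, u≡2; β=-2, v≡1 (mod 3); (2|3)=-1, (1|3)=+1; sign (−1)^0·-1^-2·+1^-2 = +1.
(a,b)_17: α=2, u≡12; β=1, v≡8 (mod 17); (12|17)=-1, (8|17)=+1; sign (−1)^0·-1^1·+1^2 = -1.
(a,b)_7: α=2, u≡4; β=3, v≡6 (mod 7); (4|7)=+1, (6|7)=-1; sign (−1)^0·+1^3·-1^2 = +1.
Ram(11, -1190) = {2, 17}; no ℚ_2-point on the conic.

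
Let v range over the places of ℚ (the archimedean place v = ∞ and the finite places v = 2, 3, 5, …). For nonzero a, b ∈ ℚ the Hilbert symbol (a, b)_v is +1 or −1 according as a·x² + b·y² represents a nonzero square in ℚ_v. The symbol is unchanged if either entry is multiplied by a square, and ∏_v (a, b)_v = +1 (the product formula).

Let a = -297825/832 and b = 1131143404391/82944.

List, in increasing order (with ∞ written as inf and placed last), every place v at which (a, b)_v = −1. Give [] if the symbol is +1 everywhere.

(a, b) ≡ (-429, 51359) mod (ℚ^×)²; places V = {2, 3, 5, 7, 11, 13, 19, 23, 29, ∞}.
(a,b)_3: α=1, u≡1; β=-4, v≡2 (mod 3); (1|3)=+1, (2|3)=-1; sign (−1)^0·+1^-4·-1^1 = -1.
(a,b)_2: α=-6, β=-10; u≡3, v≡7 (mod 8); ε(u)ε(v)=1·1, αω(v)=-6·0, βω(u)=-10·1; sum ≡ 1  ⇒  -1.
(a,b)_11: α=1, u≡1; β=1, v≡9 (mod 11); (1|11)=+1, (9|11)=+1; sign (−1)^1·+1^1·+1^1 = -1.
(a,b)_5: α=2, u≡1; β=0, v≡4 (mod 5); (1|5)=+1, (4|5)=+1; sign (−1)^0·+1^0·+1^2 = +1.
(a,b)_∞: sgn(-429)=−, sgn(51359)=+, so +1.
(a,b)_23: α=0, u≡12; β=1, v≡8 (mod 23); (12|23)=+1, (8|23)=+1; sign (−1)^0·+1^1·+1^0 = +1.
(a,b)_29: α=0, u≡22; β=1, v≡27 (mod 29); (22|29)=+1, (27|29)=-1; sign (−1)^0·+1^1·-1^0 = +1.
(a,b)_13: α=-1, u≡8; β=2, v≡4 (mod 13); (8|13)=-1, (4|13)=+1; sign (−1)^0·-1^2·+1^-1 = +1.
(a,b)_7: α=0, u≡3; β=1, v≡2 (mod 7); (3|7)=-1, (2|7)=+1; sign (−1)^0·-1^1·+1^0 = -1.
(a,b)_19: α=2, u≡2; β=4, v≡8 (mod 19); (2|19)=-1, (8|19)=-1; sign (−1)^0·-1^4·-1^2 = +1.
Ram(-429, 51359) = {2, 3, 7, 11}; no ℚ_2-point on the conic.

[2, 3, 7, 11]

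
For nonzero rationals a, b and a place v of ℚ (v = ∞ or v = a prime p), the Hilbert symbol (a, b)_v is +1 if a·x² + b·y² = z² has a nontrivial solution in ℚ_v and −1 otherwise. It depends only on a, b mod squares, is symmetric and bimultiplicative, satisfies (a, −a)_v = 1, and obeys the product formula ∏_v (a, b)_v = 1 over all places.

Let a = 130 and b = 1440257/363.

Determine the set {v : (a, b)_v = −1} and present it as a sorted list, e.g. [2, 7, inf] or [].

(a, b) ≡ (130, 88179) mod (ℚ^×)²; places V = {2, 3, 5, 7, 11, 13, 17, 19, ∞}.
(a,b)_7: α=0, u≡4; β=3, v≡1 (mod 7); (4|7)=+1, (1|7)=+1; sign (−1)^0·+1^3·+1^0 = +1.
(a,b)_2: α=1, β=0; u≡1, v≡3 (mod 8); ε(u)ε(v)=0·1, αω(v)=1·1, βω(u)=0·0; sum ≡ 1  ⇒  -1.
(a,b)_∞: sgn(130)=+, sgn(88179)=+, so +1.
(a,b)_5: α=1, u≡1; β=0, v≡4 (mod 5); (1|5)=+1, (4|5)=+1; sign (−1)^0·+1^0·+1^1 = +1.
(a,b)_13: α=1, u≡10; β=1, v≡10 (mod 13); (10|13)=+1, (10|13)=+1; sign (−1)^0·+1^1·+1^1 = +1.
(a,b)_11: α=0, u≡9; β=-2, v≡9 (mod 11); (9|11)=+1, (9|11)=+1; sign (−1)^0·+1^-2·+1^0 = +1.
(a,b)_3: α=0, u≡1; β=-1, v≡2 (mod 3); (1|3)=+1, (2|3)=-1; sign (−1)^0·+1^-1·-1^0 = +1.
(a,b)_19: α=0, u≡16; β=1, v≡6 (mod 19); (16|19)=+1, (6|19)=+1; sign (−1)^0·+1^1·+1^0 = +1.
(a,b)_17: α=0, u≡11; β=1, v≡13 (mod 17); (11|17)=-1, (13|17)=+1; sign (−1)^0·-1^1·+1^0 = -1.
|Ram(130, 88179)| = 2, even; anisotropic at {2, 17}.

[2, 17]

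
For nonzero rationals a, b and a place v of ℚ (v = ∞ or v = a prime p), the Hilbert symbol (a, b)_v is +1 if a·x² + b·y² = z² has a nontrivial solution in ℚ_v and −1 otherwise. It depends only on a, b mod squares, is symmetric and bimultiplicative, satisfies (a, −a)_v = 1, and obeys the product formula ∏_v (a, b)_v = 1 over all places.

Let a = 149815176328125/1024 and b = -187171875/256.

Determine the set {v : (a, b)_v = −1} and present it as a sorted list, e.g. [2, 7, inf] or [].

[]

Mod squares: a ≡ 165, b ≡ -11. Check v ∈ {∞, 2, 3, 5, 7, 11}.
v=11: a=11^5·(≡4), b=11^3·(≡7) mod 11; (4|11)=+1, (7|11)=-1; (−1)^{5·3·5}·(+1)^3·(-1)^5 = +1.
v=∞: 165 > 0 and -11 < 0  ⇒  (a,b)_∞ = +1.
v=2: v_2(a)=-10, v_2(b)=-8; units ≡ 5, 5 (mod 8); ε·ε+αω+βω = 0·0+-10·1+-8·1 ≡ 0  ⇒  (a,b)_2 = +1.
v=5: a=5^7·(≡3), b=5^6·(≡1) mod 5; (3|5)=-1, (1|5)=+1; (−1)^{7·6·2}·(-1)^6·(+1)^7 = +1.
v=7: a=7^2·(≡4), b=7^0·(≡3) mod 7; (4|7)=+1, (3|7)=-1; (−1)^{2·0·3}·(+1)^0·(-1)^2 = +1.
v=3: a=3^5·(≡1), b=3^2·(≡1) mod 3; (1|3)=+1, (1|3)=+1; (−1)^{5·2·1}·(+1)^2·(+1)^5 = +1.
Ram(a, b) = ∅: the form 165·x² + -11·y² − z² is isotropic over every ℚ_v, so by Hasse–Minkowski it is isotropic over ℚ.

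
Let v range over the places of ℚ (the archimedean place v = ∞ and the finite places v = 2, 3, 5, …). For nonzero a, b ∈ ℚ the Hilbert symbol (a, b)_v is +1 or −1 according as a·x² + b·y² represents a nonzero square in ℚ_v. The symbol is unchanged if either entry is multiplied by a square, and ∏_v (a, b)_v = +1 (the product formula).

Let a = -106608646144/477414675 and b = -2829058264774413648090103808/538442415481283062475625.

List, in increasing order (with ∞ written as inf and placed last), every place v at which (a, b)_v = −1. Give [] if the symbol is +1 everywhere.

Mod squares: a ≡ -6374082, b ≡ -38. Check v ∈ {∞, 2, 3, 5, 7, 11, 13, 17, 19, 23, 29, 41, 53}.
v=23: a=23^1·(≡3), b=23^2·(≡6) mod 23; (3|23)=+1, (6|23)=+1; (−1)^{1·2·11}·(+1)^2·(+1)^1 = +1.
v=19: a=19^1·(≡11), b=19^5·(≡17) mod 19; (11|19)=+1, (17|19)=+1; (−1)^{1·5·9}·(+1)^5·(+1)^1 = -1.
v=41: a=41^0·(≡34), b=41^2·(≡38) mod 41; (34|41)=-1, (38|41)=-1; (−1)^{0·2·20}·(-1)^2·(-1)^0 = +1.
v=2: v_2(a)=11, v_2(b)=29; units ≡ 7, 5 (mod 8); ε·ε+αω+βω = 1·0+11·1+29·0 ≡ 1  ⇒  (a,b)_2 = -1.
v=5: a=5^-2·(≡3), b=5^-4·(≡2) mod 5; (3|5)=-1, (2|5)=-1; (−1)^{-2·-4·2}·(-1)^-4·(-1)^-2 = +1.
v=∞: -6374082 < 0 and -38 < 0  ⇒  (a,b)_∞ = -1.
v=29: a=29^-4·(≡15), b=29^-10·(≡22) mod 29; (15|29)=-1, (22|29)=+1; (−1)^{-4·-10·14}·(-1)^-10·(+1)^-4 = +1.
v=13: a=13^1·(≡6), b=13^2·(≡9) mod 13; (6|13)=-1, (9|13)=+1; (−1)^{1·2·6}·(-1)^2·(+1)^1 = +1.
v=17: a=17^1·(≡6), b=17^2·(≡2) mod 17; (6|17)=-1, (2|17)=+1; (−1)^{1·2·8}·(-1)^2·(+1)^1 = +1.
v=7: a=7^2·(≡6), b=7^2·(≡4) mod 7; (6|7)=-1, (4|7)=+1; (−1)^{2·2·3}·(-1)^2·(+1)^2 = +1.
v=3: a=3^-3·(≡2), b=3^-6·(≡1) mod 3; (2|3)=-1, (1|3)=+1; (−1)^{-3·-6·1}·(-1)^-6·(+1)^-3 = +1.
v=53: a=53^0·(≡44), b=53^-2·(≡7) mod 53; (44|53)=+1, (7|53)=+1; (−1)^{0·-2·26}·(+1)^-2·(+1)^0 = +1.
v=11: a=11^1·(≡8), b=11^0·(≡8) mod 11; (8|11)=-1, (8|11)=-1; (−1)^{1·0·5}·(-1)^0·(-1)^1 = -1.
(-6374082, -38 / ℚ) ramifies at {2, 11, 19, ∞}: a division algebra.

[2, 11, 19, inf]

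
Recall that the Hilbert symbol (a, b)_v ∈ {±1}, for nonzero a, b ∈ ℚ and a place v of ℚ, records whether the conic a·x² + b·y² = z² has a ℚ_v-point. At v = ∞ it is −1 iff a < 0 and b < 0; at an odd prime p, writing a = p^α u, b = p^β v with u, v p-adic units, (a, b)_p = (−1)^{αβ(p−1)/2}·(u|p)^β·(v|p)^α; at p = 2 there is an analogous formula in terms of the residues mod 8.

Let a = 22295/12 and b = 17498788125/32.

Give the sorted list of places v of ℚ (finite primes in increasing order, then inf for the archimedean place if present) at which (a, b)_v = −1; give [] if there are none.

Mod squares: a ≡ 1365, b ≡ 138. Check v ∈ {∞, 2, 3, 5, 7, 13, 23}.
v=7: a=7^3·(≡6), b=7^4·(≡3) mod 7; (6|7)=-1, (3|7)=-1; (−1)^{3·4·3}·(-1)^4·(-1)^3 = -1.
v=∞: 1365 > 0 and 138 > 0  ⇒  (a,b)_∞ = +1.
v=13: a=13^1·(≡1), b=13^2·(≡6) mod 13; (1|13)=+1, (6|13)=-1; (−1)^{1·2·6}·(+1)^2·(-1)^1 = -1.
v=3: a=3^-1·(≡2), b=3^1·(≡1) mod 3; (2|3)=-1, (1|3)=+1; (−1)^{-1·1·1}·(-1)^1·(+1)^-1 = +1.
v=2: v_2(a)=-2, v_2(b)=-5; units ≡ 5, 5 (mod 8); ε·ε+αω+βω = 0·0+-2·1+-5·1 ≡ 1  ⇒  (a,b)_2 = -1.
v=23: a=23^0·(≡16), b=23^1·(≡4) mod 23; (16|23)=+1, (4|23)=+1; (−1)^{0·1·11}·(+1)^1·(+1)^0 = +1.
v=5: a=5^1·(≡2), b=5^4·(≡3) mod 5; (2|5)=-1, (3|5)=-1; (−1)^{1·4·2}·(-1)^4·(-1)^1 = -1.
|Ram(1365, 138)| = 4, even; anisotropic at {2, 5, 7, 13}.

[2, 5, 7, 13]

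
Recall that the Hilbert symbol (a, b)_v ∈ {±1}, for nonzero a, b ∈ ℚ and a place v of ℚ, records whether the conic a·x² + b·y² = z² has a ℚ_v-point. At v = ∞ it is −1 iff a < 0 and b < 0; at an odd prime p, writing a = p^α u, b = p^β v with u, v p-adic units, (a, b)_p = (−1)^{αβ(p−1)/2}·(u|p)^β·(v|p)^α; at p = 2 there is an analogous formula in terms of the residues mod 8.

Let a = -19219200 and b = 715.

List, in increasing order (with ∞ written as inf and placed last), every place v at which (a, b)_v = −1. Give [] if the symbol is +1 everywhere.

(a, b) ≡ (-3003, 715) mod (ℚ^×)²; places V = {2, 3, 5, 7, 11, 13, ∞}.
(a,b)_5: α=2, u≡2; β=1, v≡3 (mod 5); (2|5)=-1, (3|5)=-1; sign (−1)^0·-1^1·-1^2 = -1.
(a,b)_∞: sgn(-3003)=−, sgn(715)=+, so +1.
(a,b)_2: α=8, β=0; u≡5, v≡3 (mod 8); ε(u)ε(v)=0·1, αω(v)=8·1, βω(u)=0·1; sum ≡ 0  ⇒  +1.
(a,b)_3: α=1, u≡1; β=0, v≡1 (mod 3); (1|3)=+1, (1|3)=+1; sign (−1)^0·+1^0·+1^1 = +1.
(a,b)_7: α=1, u≡3; β=0, v≡1 (mod 7); (3|7)=-1, (1|7)=+1; sign (−1)^0·-1^0·+1^1 = +1.
(a,b)_13: α=1, u≡12; β=1, v≡3 (mod 13); (12|13)=+1, (3|13)=+1; sign (−1)^0·+1^1·+1^1 = +1.
(a,b)_11: α=1, u≡7; β=1, v≡10 (mod 11); (7|11)=-1, (10|11)=-1; sign (−1)^1·-1^1·-1^1 = -1.
Ram(-3003, 715) = {5, 11}; no ℚ_5-point on the conic.

[5, 11]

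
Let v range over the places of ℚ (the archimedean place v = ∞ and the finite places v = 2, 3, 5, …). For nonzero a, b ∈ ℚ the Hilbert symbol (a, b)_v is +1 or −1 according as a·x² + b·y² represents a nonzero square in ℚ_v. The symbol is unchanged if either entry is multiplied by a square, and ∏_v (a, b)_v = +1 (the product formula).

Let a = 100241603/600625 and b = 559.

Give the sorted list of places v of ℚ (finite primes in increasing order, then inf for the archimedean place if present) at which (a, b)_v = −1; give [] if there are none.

(a, b) ≡ (16907, 559) mod (ℚ^×)²; places V = {2, 5, 7, 11, 13, 29, 31, 43, 53, ∞}.
(a,b)_43: α=0, u≡3; β=1, v≡13 (mod 43); (3|43)=-1, (13|43)=+1; sign (−1)^0·-1^1·+1^0 = -1.
(a,b)_13: α=0, u≡6; β=1, v≡4 (mod 13); (6|13)=-1, (4|13)=+1; sign (−1)^0·-1^1·+1^0 = -1.
(a,b)_31: α=-2, u≡13; β=0, v≡1 (mod 31); (13|31)=-1, (1|31)=+1; sign (−1)^0·-1^0·+1^-2 = +1.
(a,b)_29: α=1, u≡21; β=0, v≡8 (mod 29); (21|29)=-1, (8|29)=-1; sign (−1)^0·-1^0·-1^1 = -1.
(a,b)_7: α=2, u≡1; β=0, v≡6 (mod 7); (1|7)=+1, (6|7)=-1; sign (−1)^0·+1^0·-1^2 = +1.
(a,b)_53: α=1, u≡29; β=0, v≡29 (mod 53); (29|53)=+1, (29|53)=+1; sign (−1)^0·+1^0·+1^1 = +1.
(a,b)_∞: sgn(16907)=+, sgn(559)=+, so +1.
(a,b)_5: α=-4, u≡3; β=0, v≡4 (mod 5); (3|5)=-1, (4|5)=+1; sign (−1)^0·-1^0·+1^-4 = +1.
(a,b)_2: α=0, β=0; u≡3, v≡7 (mod 8); ε(u)ε(v)=1·1, αω(v)=0·0, βω(u)=0·1; sum ≡ 1  ⇒  -1.
(a,b)_11: α=3, u≡6; β=0, v≡9 (mod 11); (6|11)=-1, (9|11)=+1; sign (−1)^0·-1^0·+1^3 = +1.
(16907, 559 / ℚ) ramifies at {2, 13, 29, 43}: a division algebra.

[2, 13, 29, 43]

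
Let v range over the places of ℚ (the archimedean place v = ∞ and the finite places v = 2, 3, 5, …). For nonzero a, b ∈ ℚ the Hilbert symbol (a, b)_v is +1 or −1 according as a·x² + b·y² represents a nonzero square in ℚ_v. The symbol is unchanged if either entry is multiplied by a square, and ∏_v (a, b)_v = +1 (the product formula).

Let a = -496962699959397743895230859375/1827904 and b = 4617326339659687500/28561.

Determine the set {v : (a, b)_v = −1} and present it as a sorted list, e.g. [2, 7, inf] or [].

[3, 19]

(a, b) ≡ (-309111, 1155) mod (ℚ^×)²; places V = {2, 3, 5, 7, 11, 13, 17, 19, 23, 29, ∞}.
(a,b)_19: α=3, u≡18; β=2, v≡13 (mod 19); (18|19)=-1, (13|19)=-1; sign (−1)^0·-1^2·-1^3 = -1.
(a,b)_∞: sgn(-309111)=−, sgn(1155)=+, so +1.
(a,b)_17: α=1, u≡3; β=2, v≡2 (mod 17); (3|17)=-1, (2|17)=+1; sign (−1)^0·-1^2·+1^1 = +1.
(a,b)_2: α=-6, β=2; u≡1, v≡3 (mod 8); ε(u)ε(v)=0·1, αω(v)=-6·1, βω(u)=2·0; sum ≡ 0  ⇒  +1.
(a,b)_3: α=7, u≡1; β=7, v≡1 (mod 3); (1|3)=+1, (1|3)=+1; sign (−1)^1·+1^7·+1^7 = -1.
(a,b)_11: α=5, u≡1; β=1, v≡7 (mod 11); (1|11)=+1, (7|11)=-1; sign (−1)^1·+1^1·-1^5 = +1.
(a,b)_5: α=8, u≡1; β=7, v≡4 (mod 5); (1|5)=+1, (4|5)=+1; sign (−1)^0·+1^7·+1^8 = +1.
(a,b)_7: α=4, u≡1; β=1, v≡2 (mod 7); (1|7)=+1, (2|7)=+1; sign (−1)^0·+1^1·+1^4 = +1.
(a,b)_13: α=-4, u≡1; β=-4, v≡2 (mod 13); (1|13)=+1, (2|13)=-1; sign (−1)^0·+1^-4·-1^-4 = +1.
(a,b)_23: α=2, u≡4; β=0, v≡14 (mod 23); (4|23)=+1, (14|23)=-1; sign (−1)^0·+1^0·-1^2 = +1.
(a,b)_29: α=3, u≡25; β=2, v≡23 (mod 29); (25|29)=+1, (23|29)=+1; sign (−1)^0·+1^2·+1^3 = +1.
|Ram(-309111, 1155)| = 2, even; anisotropic at {3, 19}.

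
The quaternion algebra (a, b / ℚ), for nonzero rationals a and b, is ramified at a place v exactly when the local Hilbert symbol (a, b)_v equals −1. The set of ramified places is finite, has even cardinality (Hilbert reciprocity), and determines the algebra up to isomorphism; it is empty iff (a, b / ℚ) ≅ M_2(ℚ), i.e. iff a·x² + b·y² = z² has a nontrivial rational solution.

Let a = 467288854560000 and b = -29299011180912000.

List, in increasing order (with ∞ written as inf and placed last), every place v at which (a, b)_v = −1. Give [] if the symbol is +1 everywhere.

[2, 17, 19, 23]

(a, b) ≡ (7429, -129030) mod (ℚ^×)²; places V = {2, 3, 5, 11, 17, 19, 23, ∞}.
(a,b)_3: α=2, u≡1; β=3, v≡1 (mod 3); (1|3)=+1, (1|3)=+1; sign (−1)^0·+1^3·+1^2 = +1.
(a,b)_2: α=8, β=7; u≡5, v≡5 (mod 8); ε(u)ε(v)=0·0, αω(v)=8·1, βω(u)=7·1; sum ≡ 1  ⇒  -1.
(a,b)_11: α=2, u≡3; β=3, v≡6 (mod 11); (3|11)=+1, (6|11)=-1; sign (−1)^0·+1^3·-1^2 = +1.
(a,b)_5: α=4, u≡1; β=3, v≡4 (mod 5); (1|5)=+1, (4|5)=+1; sign (−1)^0·+1^3·+1^4 = +1.
(a,b)_23: α=1, u≡18; β=1, v≡3 (mod 23); (18|23)=+1, (3|23)=+1; sign (−1)^1·+1^1·+1^1 = -1.
(a,b)_∞: sgn(7429)=+, sgn(-129030)=−, so +1.
(a,b)_19: α=3, u≡9; β=4, v≡14 (mod 19); (9|19)=+1, (14|19)=-1; sign (−1)^0·+1^4·-1^3 = -1.
(a,b)_17: α=1, u≡12; β=1, v≡16 (mod 17); (12|17)=-1, (16|17)=+1; sign (−1)^0·-1^1·+1^1 = -1.
Ram(7429, -129030) = {2, 17, 19, 23}; no ℚ_2-point on the conic.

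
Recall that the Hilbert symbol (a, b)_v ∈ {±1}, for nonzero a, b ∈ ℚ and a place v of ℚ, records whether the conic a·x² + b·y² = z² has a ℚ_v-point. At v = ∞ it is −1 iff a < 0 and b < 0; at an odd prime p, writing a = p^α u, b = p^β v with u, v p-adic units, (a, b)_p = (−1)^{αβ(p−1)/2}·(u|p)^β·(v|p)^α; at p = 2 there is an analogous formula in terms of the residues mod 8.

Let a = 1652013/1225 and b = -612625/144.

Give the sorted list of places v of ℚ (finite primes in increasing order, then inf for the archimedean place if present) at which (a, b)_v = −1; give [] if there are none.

[5, 41]

Mod squares: a ≡ 1517, b ≡ -145. Check v ∈ {∞, 2, 3, 5, 7, 11, 13, 29, 37, 41}.
v=7: a=7^-2·(≡5), b=7^0·(≡2) mod 7; (5|7)=-1, (2|7)=+1; (−1)^{-2·0·3}·(-1)^0·(+1)^-2 = +1.
v=37: a=37^1·(≡16), b=37^0·(≡4) mod 37; (16|37)=+1, (4|37)=+1; (−1)^{1·0·18}·(+1)^0·(+1)^1 = +1.
v=5: a=5^-2·(≡2), b=5^3·(≡1) mod 5; (2|5)=-1, (1|5)=+1; (−1)^{-2·3·2}·(-1)^3·(+1)^-2 = -1.
v=11: a=11^2·(≡6), b=11^0·(≡9) mod 11; (6|11)=-1, (9|11)=+1; (−1)^{2·0·5}·(-1)^0·(+1)^2 = +1.
v=∞: 1517 > 0 and -145 < 0  ⇒  (a,b)_∞ = +1.
v=29: a=29^0·(≡4), b=29^1·(≡13) mod 29; (4|29)=+1, (13|29)=+1; (−1)^{0·1·14}·(+1)^1·(+1)^0 = +1.
v=41: a=41^1·(≡2), b=41^0·(≡35) mod 41; (2|41)=+1, (35|41)=-1; (−1)^{1·0·20}·(+1)^0·(-1)^1 = -1.
v=3: a=3^2·(≡2), b=3^-2·(≡2) mod 3; (2|3)=-1, (2|3)=-1; (−1)^{2·-2·1}·(-1)^-2·(-1)^2 = +1.
v=2: v_2(a)=0, v_2(b)=-4; units ≡ 5, 7 (mod 8); ε·ε+αω+βω = 0·1+0·0+-4·1 ≡ 0  ⇒  (a,b)_2 = +1.
v=13: a=13^0·(≡4), b=13^2·(≡2) mod 13; (4|13)=+1, (2|13)=-1; (−1)^{0·2·6}·(+1)^2·(-1)^0 = +1.
(1517, -145 / ℚ) ramifies at {5, 41}: a division algebra.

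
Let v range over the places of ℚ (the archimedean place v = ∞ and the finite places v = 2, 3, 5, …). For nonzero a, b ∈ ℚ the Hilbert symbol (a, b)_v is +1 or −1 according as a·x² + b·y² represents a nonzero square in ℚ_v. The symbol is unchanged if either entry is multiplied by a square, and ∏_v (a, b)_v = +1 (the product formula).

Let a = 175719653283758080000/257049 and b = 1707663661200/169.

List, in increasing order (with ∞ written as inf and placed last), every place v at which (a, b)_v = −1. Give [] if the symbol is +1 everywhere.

[17, 19, 41, 43]

(a, b) ≡ (209797, 33497) mod (ℚ^×)²; places V = {2, 3, 5, 7, 13, 17, 19, 41, 43, ∞}.
(a,b)_5: α=4, u≡2; β=2, v≡2 (mod 5); (2|5)=-1, (2|5)=-1; sign (−1)^0·-1^2·-1^4 = +1.
(a,b)_7: α=3, u≡4; β=2, v≡1 (mod 7); (4|7)=+1, (1|7)=+1; sign (−1)^0·+1^2·+1^3 = +1.
(a,b)_19: α=2, u≡13; β=1, v≡13 (mod 19); (13|19)=-1, (13|19)=-1; sign (−1)^0·-1^1·-1^2 = -1.
(a,b)_∞: sgn(209797)=+, sgn(33497)=+, so +1.
(a,b)_2: α=18, β=4; u≡5, v≡1 (mod 8); ε(u)ε(v)=0·0, αω(v)=18·0, βω(u)=4·1; sum ≡ 0  ⇒  +1.
(a,b)_41: α=1, u≡5; β=1, v≡3 (mod 41); (5|41)=+1, (3|41)=-1; sign (−1)^0·+1^1·-1^1 = -1.
(a,b)_43: α=1, u≡28; β=1, v≡22 (mod 43); (28|43)=-1, (22|43)=-1; sign (−1)^1·-1^1·-1^1 = -1.
(a,b)_3: α=-2, u≡1; β=2, v≡2 (mod 3); (1|3)=+1, (2|3)=-1; sign (−1)^0·+1^2·-1^-2 = +1.
(a,b)_13: α=-4, u≡4; β=-2, v≡3 (mod 13); (4|13)=+1, (3|13)=+1; sign (−1)^0·+1^-2·+1^-4 = +1.
(a,b)_17: α=3, u≡16; β=2, v≡12 (mod 17); (16|17)=+1, (12|17)=-1; sign (−1)^0·+1^2·-1^3 = -1.
Ram(209797, 33497) = {17, 19, 41, 43}; no ℚ_17-point on the conic.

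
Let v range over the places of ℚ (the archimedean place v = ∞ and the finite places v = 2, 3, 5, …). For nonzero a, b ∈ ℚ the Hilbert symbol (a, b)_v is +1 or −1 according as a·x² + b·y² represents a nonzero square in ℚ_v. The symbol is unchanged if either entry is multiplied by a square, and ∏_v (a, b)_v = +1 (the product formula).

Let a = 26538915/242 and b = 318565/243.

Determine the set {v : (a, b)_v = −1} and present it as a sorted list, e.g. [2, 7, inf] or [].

[2, 29]

(a, b) ≡ (870, 5655) mod (ℚ^×)²; places V = {2, 3, 5, 11, 13, 19, 29, ∞}.
(a,b)_5: α=1, u≡4; β=1, v≡1 (mod 5); (4|5)=+1, (1|5)=+1; sign (−1)^0·+1^1·+1^1 = +1.
(a,b)_13: α=2, u≡1; β=3, v≡6 (mod 13); (1|13)=+1, (6|13)=-1; sign (−1)^0·+1^3·-1^2 = +1.
(a,b)_19: α=2, u≡3; β=0, v≡2 (mod 19); (3|19)=-1, (2|19)=-1; sign (−1)^0·-1^0·-1^2 = +1.
(a,b)_29: α=1, u≡4; β=1, v≡10 (mod 29); (4|29)=+1, (10|29)=-1; sign (−1)^0·+1^1·-1^1 = -1.
(a,b)_11: α=-2, u≡9; β=0, v≡5 (mod 11); (9|11)=+1, (5|11)=+1; sign (−1)^0·+1^0·+1^-2 = +1.
(a,b)_∞: sgn(870)=+, sgn(5655)=+, so +1.
(a,b)_2: α=-1, β=0; u≡3, v≡7 (mod 8); ε(u)ε(v)=1·1, αω(v)=-1·0, βω(u)=0·1; sum ≡ 1  ⇒  -1.
(a,b)_3: α=1, u≡2; β=-5, v≡1 (mod 3); (2|3)=-1, (1|3)=+1; sign (−1)^1·-1^-5·+1^1 = +1.
Ram(870, 5655) = {2, 29}; no ℚ_2-point on the conic.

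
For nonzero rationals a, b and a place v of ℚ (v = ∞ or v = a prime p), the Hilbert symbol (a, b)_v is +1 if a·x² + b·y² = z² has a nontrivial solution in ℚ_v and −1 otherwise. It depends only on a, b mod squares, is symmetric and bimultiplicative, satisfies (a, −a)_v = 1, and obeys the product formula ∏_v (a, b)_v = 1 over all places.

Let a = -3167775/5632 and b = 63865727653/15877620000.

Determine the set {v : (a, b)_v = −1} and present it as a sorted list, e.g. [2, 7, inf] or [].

[3, 13]

Mod squares: a ≡ -858, b ≡ 26. Check v ∈ {∞, 2, 3, 5, 7, 11, 13, 17, 19, 31}.
v=5: a=5^2·(≡2), b=5^-4·(≡4) mod 5; (2|5)=-1, (4|5)=+1; (−1)^{2·-4·2}·(-1)^-4·(+1)^2 = +1.
v=17: a=17^0·(≡1), b=17^2·(≡16) mod 17; (1|17)=+1, (16|17)=+1; (−1)^{0·2·8}·(+1)^2·(+1)^0 = +1.
v=7: a=7^0·(≡3), b=7^2·(≡3) mod 7; (3|7)=-1, (3|7)=-1; (−1)^{0·2·3}·(-1)^2·(-1)^0 = +1.
v=19: a=19^2·(≡17), b=19^2·(≡6) mod 19; (17|19)=+1, (6|19)=+1; (−1)^{2·2·9}·(+1)^2·(+1)^2 = +1.
v=3: a=3^3·(≡2), b=3^-8·(≡2) mod 3; (2|3)=-1, (2|3)=-1; (−1)^{3·-8·1}·(-1)^-8·(-1)^3 = -1.
v=∞: -858 < 0 and 26 > 0  ⇒  (a,b)_∞ = +1.
v=31: a=31^0·(≡4), b=31^2·(≡30) mod 31; (4|31)=+1, (30|31)=-1; (−1)^{0·2·15}·(+1)^2·(-1)^0 = +1.
v=13: a=13^1·(≡12), b=13^1·(≡8) mod 13; (12|13)=+1, (8|13)=-1; (−1)^{1·1·6}·(+1)^1·(-1)^1 = -1.
v=11: a=11^-1·(≡10), b=11^-2·(≡9) mod 11; (10|11)=-1, (9|11)=+1; (−1)^{-1·-2·5}·(-1)^-2·(+1)^-1 = +1.
v=2: v_2(a)=-9, v_2(b)=-5; units ≡ 3, 5 (mod 8); ε·ε+αω+βω = 1·0+-9·1+-5·1 ≡ 0  ⇒  (a,b)_2 = +1.
(-858, 26 / ℚ) ramifies at {3, 13}: a division algebra.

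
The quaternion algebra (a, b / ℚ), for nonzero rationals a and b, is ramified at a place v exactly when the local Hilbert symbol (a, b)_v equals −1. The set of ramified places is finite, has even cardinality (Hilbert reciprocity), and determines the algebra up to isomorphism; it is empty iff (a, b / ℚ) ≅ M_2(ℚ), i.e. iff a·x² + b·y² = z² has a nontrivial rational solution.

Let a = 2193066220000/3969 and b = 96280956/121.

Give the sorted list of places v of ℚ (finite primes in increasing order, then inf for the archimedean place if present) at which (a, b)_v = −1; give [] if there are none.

[2, 37]

Mod squares: a ≡ 130462, b ≡ 1591. Check v ∈ {∞, 2, 3, 5, 7, 11, 37, 41, 43}.
v=7: a=7^-2·(≡3), b=7^0·(≡1) mod 7; (3|7)=-1, (1|7)=+1; (−1)^{-2·0·3}·(-1)^0·(+1)^-2 = +1.
v=43: a=43^1·(≡35), b=43^1·(≡22) mod 43; (35|43)=+1, (22|43)=-1; (−1)^{1·1·21}·(+1)^1·(-1)^1 = +1.
v=37: a=37^1·(≡28), b=37^1·(≡20) mod 37; (28|37)=+1, (20|37)=-1; (−1)^{1·1·18}·(+1)^1·(-1)^1 = -1.
v=41: a=41^3·(≡33), b=41^2·(≡21) mod 41; (33|41)=+1, (21|41)=+1; (−1)^{3·2·20}·(+1)^2·(+1)^3 = +1.
v=∞: 130462 > 0 and 1591 > 0  ⇒  (a,b)_∞ = +1.
v=11: a=11^0·(≡2), b=11^-2·(≡2) mod 11; (2|11)=-1, (2|11)=-1; (−1)^{0·-2·5}·(-1)^-2·(-1)^0 = +1.
v=2: v_2(a)=5, v_2(b)=2; units ≡ 7, 7 (mod 8); ε·ε+αω+βω = 1·1+5·0+2·0 ≡ 1  ⇒  (a,b)_2 = -1.
v=5: a=5^4·(≡3), b=5^0·(≡1) mod 5; (3|5)=-1, (1|5)=+1; (−1)^{4·0·2}·(-1)^0·(+1)^4 = +1.
v=3: a=3^-4·(≡1), b=3^2·(≡1) mod 3; (1|3)=+1, (1|3)=+1; (−1)^{-4·2·1}·(+1)^2·(+1)^-4 = +1.
Ram(130462, 1591) = {2, 37}; no ℚ_2-point on the conic.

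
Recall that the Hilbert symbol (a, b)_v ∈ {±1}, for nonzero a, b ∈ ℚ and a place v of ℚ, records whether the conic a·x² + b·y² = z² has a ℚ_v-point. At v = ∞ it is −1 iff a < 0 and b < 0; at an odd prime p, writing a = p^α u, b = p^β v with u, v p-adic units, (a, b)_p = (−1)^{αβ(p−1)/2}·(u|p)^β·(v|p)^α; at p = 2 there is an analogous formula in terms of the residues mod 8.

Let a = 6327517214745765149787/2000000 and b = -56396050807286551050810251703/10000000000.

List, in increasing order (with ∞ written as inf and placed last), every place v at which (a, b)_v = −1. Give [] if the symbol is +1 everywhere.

[11, 13, 17, 23]

(a, b) ≡ (10166, -5423) mod (ℚ^×)²; places V = {2, 3, 5, 11, 13, 17, 23, 29, ∞}.
(a,b)_23: α=3, u≡15; β=4, v≡7 (mod 23); (15|23)=-1, (7|23)=-1; sign (−1)^0·-1^4·-1^3 = -1.
(a,b)_13: α=3, u≡8; β=4, v≡8 (mod 13); (8|13)=-1, (8|13)=-1; sign (−1)^0·-1^4·-1^3 = -1.
(a,b)_∞: sgn(10166)=+, sgn(-5423)=−, so +1.
(a,b)_11: α=0, u≡8; β=1, v≡10 (mod 11); (8|11)=-1, (10|11)=-1; sign (−1)^0·-1^1·-1^0 = -1.
(a,b)_2: α=-7, β=-10; u≡3, v≡1 (mod 8); ε(u)ε(v)=1·0, αω(v)=-7·0, βω(u)=-10·1; sum ≡ 0  ⇒  +1.
(a,b)_17: α=3, u≡7; β=3, v≡13 (mod 17); (7|17)=-1, (13|17)=+1; sign (−1)^0·-1^3·+1^3 = -1.
(a,b)_29: α=6, u≡4; β=9, v≡6 (mod 29); (4|29)=+1, (6|29)=+1; sign (−1)^0·+1^9·+1^6 = +1.
(a,b)_5: α=-6, u≡4; β=-10, v≡3 (mod 5); (4|5)=+1, (3|5)=-1; sign (−1)^0·+1^-10·-1^-6 = +1.
(a,b)_3: α=4, u≡2; β=2, v≡1 (mod 3); (2|3)=-1, (1|3)=+1; sign (−1)^0·-1^2·+1^4 = +1.
Ram(10166, -5423) = {11, 13, 17, 23}; no ℚ_11-point on the conic.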